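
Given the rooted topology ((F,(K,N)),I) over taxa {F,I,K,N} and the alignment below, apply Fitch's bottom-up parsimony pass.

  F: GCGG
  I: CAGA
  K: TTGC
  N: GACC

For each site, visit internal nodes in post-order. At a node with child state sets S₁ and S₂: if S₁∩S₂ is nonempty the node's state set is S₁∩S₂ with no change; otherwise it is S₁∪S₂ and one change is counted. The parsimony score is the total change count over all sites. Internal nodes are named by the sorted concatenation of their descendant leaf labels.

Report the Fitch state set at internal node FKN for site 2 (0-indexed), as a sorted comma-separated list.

G

site 0, node KN: K={T} ∪ N={G} → {G,T} (+1)
site 0, node FKN: F={G} ∩ KN={G,T} → {G} (+0)
site 0, node FIKN: FKN={G} ∪ I={C} → {C,G} (+1)
site 1, node KN: K={T} ∪ N={A} → {A,T} (+1)
site 1, node FKN: F={C} ∪ KN={A,T} → {A,C,T} (+1)
site 1, node FIKN: FKN={A,C,T} ∩ I={A} → {A} (+0)
site 2, node KN: K={G} ∪ N={C} → {C,G} (+1)
site 2, node FKN: F={G} ∩ KN={C,G} → {G} (+0)
site 2, node FIKN: FKN={G} ∩ I={G} → {G} (+0)
site 3, node KN: K={C} ∩ N={C} → {C} (+0)
site 3, node FKN: F={G} ∪ KN={C} → {C,G} (+1)
site 3, node FIKN: FKN={C,G} ∪ I={A} → {A,C,G} (+1)
per-site changes: [2, 2, 1, 2]; total = 7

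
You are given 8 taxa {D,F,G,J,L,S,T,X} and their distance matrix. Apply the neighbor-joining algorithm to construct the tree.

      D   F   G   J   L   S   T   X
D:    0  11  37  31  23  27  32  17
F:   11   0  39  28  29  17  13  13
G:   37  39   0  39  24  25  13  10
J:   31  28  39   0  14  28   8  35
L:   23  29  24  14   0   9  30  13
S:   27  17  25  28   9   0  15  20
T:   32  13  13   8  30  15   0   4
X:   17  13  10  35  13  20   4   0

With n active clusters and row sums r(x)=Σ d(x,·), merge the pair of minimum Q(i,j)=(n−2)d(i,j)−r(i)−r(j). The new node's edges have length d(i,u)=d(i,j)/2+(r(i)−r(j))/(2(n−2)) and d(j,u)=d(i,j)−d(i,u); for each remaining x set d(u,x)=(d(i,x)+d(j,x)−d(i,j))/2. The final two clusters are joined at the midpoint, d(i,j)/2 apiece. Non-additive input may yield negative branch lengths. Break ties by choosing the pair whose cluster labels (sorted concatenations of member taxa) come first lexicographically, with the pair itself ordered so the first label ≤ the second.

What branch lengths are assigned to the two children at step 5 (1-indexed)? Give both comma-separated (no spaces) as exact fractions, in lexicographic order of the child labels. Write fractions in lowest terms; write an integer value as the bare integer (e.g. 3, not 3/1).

step 1: merge (D,F) at d=11, Q=-262; branch lengths D→47/6, F→19/6; new cluster DF
  updated: d(DF,G)=65/2, d(DF,J)=24, d(DF,L)=41/2, d(DF,S)=33/2, d(DF,T)=17, d(DF,X)=19/2
step 2: merge (J,T) at d=8, Q=-195; branch lengths J→101/10, T→-21/10; new cluster JT
  updated: d(DF,JT)=33/2, d(G,JT)=22, d(JT,L)=18, d(JT,S)=35/2, d(JT,X)=31/2
step 3: merge (G,X) at d=10, Q=-283/2; branch lengths G→171/16, X→-11/16; new cluster GX
  updated: d(DF,GX)=16, d(GX,JT)=55/4, d(GX,L)=27/2, d(GX,S)=35/2
step 4: merge (L,S) at d=9, Q=-189/2; branch lengths L→55/12, S→53/12; new cluster LS
  updated: d(DF,LS)=14, d(GX,LS)=11, d(JT,LS)=53/4
step 5: merge (DF,JT) at d=33/2, Q=-57; branch lengths DF→9, JT→15/2; new cluster DFJT
  updated: d(DFJT,GX)=53/8, d(DFJT,LS)=43/8
step 6: merge (DFJT,GX) at d=53/8, Q=-23; branch lengths DFJT→1/2, GX→49/8; new cluster DFGJTX
  updated: d(DFGJTX,LS)=39/8
step 7: merge (DFGJTX,LS) at d=39/8; branch lengths DFGJTX→39/16, LS→39/16; new cluster DFGJLSTX
final tree: ((((D:47/6,F:19/6):9,(J:101/10,T:-21/10):15/2):1/2,(G:171/16,X:-11/16):49/8):39/16,(L:55/12,S:53/12):39/16)
total length: 66

9,15/2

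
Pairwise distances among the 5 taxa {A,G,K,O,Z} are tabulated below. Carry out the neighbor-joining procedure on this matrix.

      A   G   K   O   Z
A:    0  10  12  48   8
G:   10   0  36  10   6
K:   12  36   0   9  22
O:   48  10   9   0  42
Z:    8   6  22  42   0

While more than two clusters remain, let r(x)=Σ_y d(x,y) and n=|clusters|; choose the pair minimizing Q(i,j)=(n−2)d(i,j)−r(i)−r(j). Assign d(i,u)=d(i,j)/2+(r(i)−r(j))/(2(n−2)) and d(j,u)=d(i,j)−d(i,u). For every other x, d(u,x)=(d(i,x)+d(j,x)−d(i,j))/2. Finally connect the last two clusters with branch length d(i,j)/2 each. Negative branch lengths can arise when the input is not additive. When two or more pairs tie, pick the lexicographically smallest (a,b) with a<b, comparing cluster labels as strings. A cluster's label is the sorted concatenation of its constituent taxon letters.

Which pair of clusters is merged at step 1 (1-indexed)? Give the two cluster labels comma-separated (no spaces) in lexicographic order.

K,O

iteration 1: select K,O (d=9, Q=-161); attach at lengths (-1/2, 19/2); label the merged cluster KO
  updated: d(A,KO)=51/2, d(G,KO)=37/2, d(KO,Z)=55/2
iteration 2: select A,Z (d=8, Q=-69); attach at lengths (9/2, 7/2); label the merged cluster AZ
  updated: d(AZ,G)=4, d(AZ,KO)=45/2
iteration 3: select AZ,G (d=4, Q=-45); attach at lengths (4, 0); label the merged cluster AGZ
  updated: d(AGZ,KO)=37/2
iteration 4: select AGZ,KO (d=37/2); attach at lengths (37/4, 37/4); label the merged cluster AGKOZ
final tree: (((A:9/2,Z:7/2):4,G:0):37/4,(K:-1/2,O:19/2):37/4)
total length: 79/2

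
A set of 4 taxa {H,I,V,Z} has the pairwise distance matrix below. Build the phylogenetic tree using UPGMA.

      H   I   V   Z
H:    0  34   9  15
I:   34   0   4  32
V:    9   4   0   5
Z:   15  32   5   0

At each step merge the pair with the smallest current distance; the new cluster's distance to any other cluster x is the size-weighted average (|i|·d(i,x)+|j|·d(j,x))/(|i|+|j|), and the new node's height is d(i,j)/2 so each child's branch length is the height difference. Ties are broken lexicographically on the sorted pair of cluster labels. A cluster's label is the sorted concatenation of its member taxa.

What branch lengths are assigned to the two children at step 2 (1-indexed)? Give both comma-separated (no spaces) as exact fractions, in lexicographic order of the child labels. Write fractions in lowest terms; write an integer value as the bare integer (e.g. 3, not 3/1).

15/2,15/2

1. join I+V (d=4) ⇒ IV; edges |I|=2, |V|=2
  updated: d(H,IV)=43/2, d(IV,Z)=37/2
2. join H+Z (d=15) ⇒ HZ; edges |H|=15/2, |Z|=15/2
  updated: d(HZ,IV)=20
3. join HZ+IV (d=20) ⇒ HIVZ; edges |HZ|=5/2, |IV|=8
final tree: ((H:15/2,Z:15/2):5/2,(I:2,V:2):8)
total length: 59/2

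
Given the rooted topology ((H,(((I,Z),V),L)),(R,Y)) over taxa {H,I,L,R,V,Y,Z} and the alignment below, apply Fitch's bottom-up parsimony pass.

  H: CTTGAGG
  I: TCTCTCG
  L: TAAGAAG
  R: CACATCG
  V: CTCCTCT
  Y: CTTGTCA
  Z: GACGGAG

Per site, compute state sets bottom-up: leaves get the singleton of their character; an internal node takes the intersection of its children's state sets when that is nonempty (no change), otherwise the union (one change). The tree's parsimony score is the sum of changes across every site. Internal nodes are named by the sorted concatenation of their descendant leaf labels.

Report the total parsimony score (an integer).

IZ@0: {T} ∪ {G} = {G,T} (union, +1)
IVZ@0: {G,T} ∪ {C} = {C,G,T} (union, +1)
ILVZ@0: {C,G,T} ∩ {T} = {T} (intersection, +0)
HILVZ@0: {C} ∪ {T} = {C,T} (union, +1)
RY@0: {C} ∩ {C} = {C} (intersection, +0)
HILRVYZ@0: {C,T} ∩ {C} = {C} (intersection, +0)
IZ@1: {C} ∪ {A} = {A,C} (union, +1)
IVZ@1: {A,C} ∪ {T} = {A,C,T} (union, +1)
ILVZ@1: {A,C,T} ∩ {A} = {A} (intersection, +0)
HILVZ@1: {T} ∪ {A} = {A,T} (union, +1)
RY@1: {A} ∪ {T} = {A,T} (union, +1)
HILRVYZ@1: {A,T} ∩ {A,T} = {A,T} (intersection, +0)
IZ@2: {T} ∪ {C} = {C,T} (union, +1)
IVZ@2: {C,T} ∩ {C} = {C} (intersection, +0)
ILVZ@2: {C} ∪ {A} = {A,C} (union, +1)
HILVZ@2: {T} ∪ {A,C} = {A,C,T} (union, +1)
RY@2: {C} ∪ {T} = {C,T} (union, +1)
HILRVYZ@2: {A,C,T} ∩ {C,T} = {C,T} (intersection, +0)
IZ@3: {C} ∪ {G} = {C,G} (union, +1)
IVZ@3: {C,G} ∩ {C} = {C} (intersection, +0)
ILVZ@3: {C} ∪ {G} = {C,G} (union, +1)
HILVZ@3: {G} ∩ {C,G} = {G} (intersection, +0)
RY@3: {A} ∪ {G} = {A,G} (union, +1)
HILRVYZ@3: {G} ∩ {A,G} = {G} (intersection, +0)
IZ@4: {T} ∪ {G} = {G,T} (union, +1)
IVZ@4: {G,T} ∩ {T} = {T} (intersection, +0)
ILVZ@4: {T} ∪ {A} = {A,T} (union, +1)
HILVZ@4: {A} ∩ {A,T} = {A} (intersection, +0)
RY@4: {T} ∩ {T} = {T} (intersection, +0)
HILRVYZ@4: {A} ∪ {T} = {A,T} (union, +1)
IZ@5: {C} ∪ {A} = {A,C} (union, +1)
IVZ@5: {A,C} ∩ {C} = {C} (intersection, +0)
ILVZ@5: {C} ∪ {A} = {A,C} (union, +1)
HILVZ@5: {G} ∪ {A,C} = {A,C,G} (union, +1)
RY@5: {C} ∩ {C} = {C} (intersection, +0)
HILRVYZ@5: {A,C,G} ∩ {C} = {C} (intersection, +0)
IZ@6: {G} ∩ {G} = {G} (intersection, +0)
IVZ@6: {G} ∪ {T} = {G,T} (union, +1)
ILVZ@6: {G,T} ∩ {G} = {G} (intersection, +0)
HILVZ@6: {G} ∩ {G} = {G} (intersection, +0)
RY@6: {G} ∪ {A} = {A,G} (union, +1)
HILRVYZ@6: {G} ∩ {A,G} = {G} (intersection, +0)
per-site changes: [3, 4, 4, 3, 3, 3, 2]; total = 22

22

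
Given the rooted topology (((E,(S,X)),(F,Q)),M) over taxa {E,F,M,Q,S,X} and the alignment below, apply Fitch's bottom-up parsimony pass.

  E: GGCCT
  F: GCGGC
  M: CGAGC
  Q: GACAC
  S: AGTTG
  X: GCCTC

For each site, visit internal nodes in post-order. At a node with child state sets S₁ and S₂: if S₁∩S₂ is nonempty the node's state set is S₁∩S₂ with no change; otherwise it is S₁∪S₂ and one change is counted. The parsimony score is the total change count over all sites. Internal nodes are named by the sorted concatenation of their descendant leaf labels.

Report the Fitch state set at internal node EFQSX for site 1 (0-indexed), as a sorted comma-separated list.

A,C,G

[col 0] SX: children S:{A}, X:{G} ∪→ {A,G}; cost 1
[col 0] ESX: children E:{G}, SX:{A,G} ∩→ {G}; cost 0
[col 0] FQ: children F:{G}, Q:{G} ∩→ {G}; cost 0
[col 0] EFQSX: children ESX:{G}, FQ:{G} ∩→ {G}; cost 0
[col 0] EFMQSX: children EFQSX:{G}, M:{C} ∪→ {C,G}; cost 1
[col 1] SX: children S:{G}, X:{C} ∪→ {C,G}; cost 1
[col 1] ESX: children E:{G}, SX:{C,G} ∩→ {G}; cost 0
[col 1] FQ: children F:{C}, Q:{A} ∪→ {A,C}; cost 1
[col 1] EFQSX: children ESX:{G}, FQ:{A,C} ∪→ {A,C,G}; cost 1
[col 1] EFMQSX: children EFQSX:{A,C,G}, M:{G} ∩→ {G}; cost 0
[col 2] SX: children S:{T}, X:{C} ∪→ {C,T}; cost 1
[col 2] ESX: children E:{C}, SX:{C,T} ∩→ {C}; cost 0
[col 2] FQ: children F:{G}, Q:{C} ∪→ {C,G}; cost 1
[col 2] EFQSX: children ESX:{C}, FQ:{C,G} ∩→ {C}; cost 0
[col 2] EFMQSX: children EFQSX:{C}, M:{A} ∪→ {A,C}; cost 1
[col 3] SX: children S:{T}, X:{T} ∩→ {T}; cost 0
[col 3] ESX: children E:{C}, SX:{T} ∪→ {C,T}; cost 1
[col 3] FQ: children F:{G}, Q:{A} ∪→ {A,G}; cost 1
[col 3] EFQSX: children ESX:{C,T}, FQ:{A,G} ∪→ {A,C,G,T}; cost 1
[col 3] EFMQSX: children EFQSX:{A,C,G,T}, M:{G} ∩→ {G}; cost 0
[col 4] SX: children S:{G}, X:{C} ∪→ {C,G}; cost 1
[col 4] ESX: children E:{T}, SX:{C,G} ∪→ {C,G,T}; cost 1
[col 4] FQ: children F:{C}, Q:{C} ∩→ {C}; cost 0
[col 4] EFQSX: children ESX:{C,G,T}, FQ:{C} ∩→ {C}; cost 0
[col 4] EFMQSX: children EFQSX:{C}, M:{C} ∩→ {C}; cost 0
per-site changes: [2, 3, 3, 3, 2]; total = 13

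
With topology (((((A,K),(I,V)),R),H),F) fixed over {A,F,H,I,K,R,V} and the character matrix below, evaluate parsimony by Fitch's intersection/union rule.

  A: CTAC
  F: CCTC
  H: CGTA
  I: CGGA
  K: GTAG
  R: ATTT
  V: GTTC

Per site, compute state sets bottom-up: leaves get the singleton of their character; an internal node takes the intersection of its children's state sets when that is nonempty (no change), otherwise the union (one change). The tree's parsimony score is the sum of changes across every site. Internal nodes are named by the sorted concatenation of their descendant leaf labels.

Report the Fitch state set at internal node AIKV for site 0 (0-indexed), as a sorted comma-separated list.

AK@0: {C} ∪ {G} = {C,G} (union, +1)
IV@0: {C} ∪ {G} = {C,G} (union, +1)
AIKV@0: {C,G} ∩ {C,G} = {C,G} (intersection, +0)
AIKRV@0: {C,G} ∪ {A} = {A,C,G} (union, +1)
AHIKRV@0: {A,C,G} ∩ {C} = {C} (intersection, +0)
AFHIKRV@0: {C} ∩ {C} = {C} (intersection, +0)
AK@1: {T} ∩ {T} = {T} (intersection, +0)
IV@1: {G} ∪ {T} = {G,T} (union, +1)
AIKV@1: {T} ∩ {G,T} = {T} (intersection, +0)
AIKRV@1: {T} ∩ {T} = {T} (intersection, +0)
AHIKRV@1: {T} ∪ {G} = {G,T} (union, +1)
AFHIKRV@1: {G,T} ∪ {C} = {C,G,T} (union, +1)
AK@2: {A} ∩ {A} = {A} (intersection, +0)
IV@2: {G} ∪ {T} = {G,T} (union, +1)
AIKV@2: {A} ∪ {G,T} = {A,G,T} (union, +1)
AIKRV@2: {A,G,T} ∩ {T} = {T} (intersection, +0)
AHIKRV@2: {T} ∩ {T} = {T} (intersection, +0)
AFHIKRV@2: {T} ∩ {T} = {T} (intersection, +0)
AK@3: {C} ∪ {G} = {C,G} (union, +1)
IV@3: {A} ∪ {C} = {A,C} (union, +1)
AIKV@3: {C,G} ∩ {A,C} = {C} (intersection, +0)
AIKRV@3: {C} ∪ {T} = {C,T} (union, +1)
AHIKRV@3: {C,T} ∪ {A} = {A,C,T} (union, +1)
AFHIKRV@3: {A,C,T} ∩ {C} = {C} (intersection, +0)
per-site changes: [3, 3, 2, 4]; total = 12

C,G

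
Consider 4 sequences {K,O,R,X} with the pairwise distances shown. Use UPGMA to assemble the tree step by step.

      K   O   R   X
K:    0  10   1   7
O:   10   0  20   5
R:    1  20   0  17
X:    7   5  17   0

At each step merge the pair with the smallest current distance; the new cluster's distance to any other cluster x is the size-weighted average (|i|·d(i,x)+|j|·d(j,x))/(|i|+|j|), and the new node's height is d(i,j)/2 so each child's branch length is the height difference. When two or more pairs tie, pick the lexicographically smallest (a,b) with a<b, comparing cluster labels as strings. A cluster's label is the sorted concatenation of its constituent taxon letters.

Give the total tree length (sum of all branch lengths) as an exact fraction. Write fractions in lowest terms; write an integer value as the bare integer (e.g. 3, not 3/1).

33/2

iteration 1: select K,R (d=1); attach at lengths (1/2, 1/2); label the merged cluster KR
  updated: d(KR,O)=15, d(KR,X)=12
iteration 2: select O,X (d=5); attach at lengths (5/2, 5/2); label the merged cluster OX
  updated: d(KR,OX)=27/2
iteration 3: select KR,OX (d=27/2); attach at lengths (25/4, 17/4); label the merged cluster KORX
final tree: ((K:1/2,R:1/2):25/4,(O:5/2,X:5/2):17/4)
total length: 33/2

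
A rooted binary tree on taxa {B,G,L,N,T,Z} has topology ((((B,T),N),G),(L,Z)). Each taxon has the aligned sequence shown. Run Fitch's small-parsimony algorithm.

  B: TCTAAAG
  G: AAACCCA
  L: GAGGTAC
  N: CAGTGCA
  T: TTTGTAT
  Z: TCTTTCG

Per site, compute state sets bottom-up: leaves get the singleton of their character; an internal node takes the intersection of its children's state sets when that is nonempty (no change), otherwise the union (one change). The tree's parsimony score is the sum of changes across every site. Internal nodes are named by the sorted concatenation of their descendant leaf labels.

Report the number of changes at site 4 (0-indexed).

site 0, node BT: B={T} ∩ T={T} → {T} (+0)
site 0, node BNT: BT={T} ∪ N={C} → {C,T} (+1)
site 0, node BGNT: BNT={C,T} ∪ G={A} → {A,C,T} (+1)
site 0, node LZ: L={G} ∪ Z={T} → {G,T} (+1)
site 0, node BGLNTZ: BGNT={A,C,T} ∩ LZ={G,T} → {T} (+0)
site 1, node BT: B={C} ∪ T={T} → {C,T} (+1)
site 1, node BNT: BT={C,T} ∪ N={A} → {A,C,T} (+1)
site 1, node BGNT: BNT={A,C,T} ∩ G={A} → {A} (+0)
site 1, node LZ: L={A} ∪ Z={C} → {A,C} (+1)
site 1, node BGLNTZ: BGNT={A} ∩ LZ={A,C} → {A} (+0)
site 2, node BT: B={T} ∩ T={T} → {T} (+0)
site 2, node BNT: BT={T} ∪ N={G} → {G,T} (+1)
site 2, node BGNT: BNT={G,T} ∪ G={A} → {A,G,T} (+1)
site 2, node LZ: L={G} ∪ Z={T} → {G,T} (+1)
site 2, node BGLNTZ: BGNT={A,G,T} ∩ LZ={G,T} → {G,T} (+0)
site 3, node BT: B={A} ∪ T={G} → {A,G} (+1)
site 3, node BNT: BT={A,G} ∪ N={T} → {A,G,T} (+1)
site 3, node BGNT: BNT={A,G,T} ∪ G={C} → {A,C,G,T} (+1)
site 3, node LZ: L={G} ∪ Z={T} → {G,T} (+1)
site 3, node BGLNTZ: BGNT={A,C,G,T} ∩ LZ={G,T} → {G,T} (+0)
site 4, node BT: B={A} ∪ T={T} → {A,T} (+1)
site 4, node BNT: BT={A,T} ∪ N={G} → {A,G,T} (+1)
site 4, node BGNT: BNT={A,G,T} ∪ G={C} → {A,C,G,T} (+1)
site 4, node LZ: L={T} ∩ Z={T} → {T} (+0)
site 4, node BGLNTZ: BGNT={A,C,G,T} ∩ LZ={T} → {T} (+0)
site 5, node BT: B={A} ∩ T={A} → {A} (+0)
site 5, node BNT: BT={A} ∪ N={C} → {A,C} (+1)
site 5, node BGNT: BNT={A,C} ∩ G={C} → {C} (+0)
site 5, node LZ: L={A} ∪ Z={C} → {A,C} (+1)
site 5, node BGLNTZ: BGNT={C} ∩ LZ={A,C} → {C} (+0)
site 6, node BT: B={G} ∪ T={T} → {G,T} (+1)
site 6, node BNT: BT={G,T} ∪ N={A} → {A,G,T} (+1)
site 6, node BGNT: BNT={A,G,T} ∩ G={A} → {A} (+0)
site 6, node LZ: L={C} ∪ Z={G} → {C,G} (+1)
site 6, node BGLNTZ: BGNT={A} ∪ LZ={C,G} → {A,C,G} (+1)
per-site changes: [3, 3, 3, 4, 3, 2, 4]; total = 22

3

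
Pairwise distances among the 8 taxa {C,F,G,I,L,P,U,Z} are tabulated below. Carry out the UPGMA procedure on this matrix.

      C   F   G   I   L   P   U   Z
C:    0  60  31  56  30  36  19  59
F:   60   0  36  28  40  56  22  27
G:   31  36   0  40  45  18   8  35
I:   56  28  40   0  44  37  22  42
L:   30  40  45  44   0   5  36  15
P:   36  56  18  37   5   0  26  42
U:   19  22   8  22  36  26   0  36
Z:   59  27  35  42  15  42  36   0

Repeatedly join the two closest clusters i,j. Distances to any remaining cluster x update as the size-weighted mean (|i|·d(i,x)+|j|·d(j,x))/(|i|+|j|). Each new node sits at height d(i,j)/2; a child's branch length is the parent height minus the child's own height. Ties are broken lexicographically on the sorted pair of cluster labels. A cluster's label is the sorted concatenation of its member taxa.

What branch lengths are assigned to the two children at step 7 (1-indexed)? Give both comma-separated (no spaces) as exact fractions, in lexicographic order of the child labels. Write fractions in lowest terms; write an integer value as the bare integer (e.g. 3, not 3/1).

49/12,5/2

iteration 1: select L,P (d=5); attach at lengths (5/2, 5/2); label the merged cluster LP
  updated: d(C,LP)=33, d(F,LP)=48, d(G,LP)=63/2, d(I,LP)=81/2, d(LP,U)=31, d(LP,Z)=57/2
iteration 2: select G,U (d=8); attach at lengths (4, 4); label the merged cluster GU
  updated: d(C,GU)=25, d(F,GU)=29, d(GU,I)=31, d(GU,LP)=125/4, d(GU,Z)=71/2
iteration 3: select C,GU (d=25); attach at lengths (25/2, 17/2); label the merged cluster CGU
  updated: d(CGU,F)=118/3, d(CGU,I)=118/3, d(CGU,LP)=191/6, d(CGU,Z)=130/3
iteration 4: select F,Z (d=27); attach at lengths (27/2, 27/2); label the merged cluster FZ
  updated: d(CGU,FZ)=124/3, d(FZ,I)=35, d(FZ,LP)=153/4
iteration 5: select CGU,LP (d=191/6); attach at lengths (41/12, 161/12); label the merged cluster CGLPU
  updated: d(CGLPU,FZ)=401/10, d(CGLPU,I)=199/5
iteration 6: select FZ,I (d=35); attach at lengths (4, 35/2); label the merged cluster FIZ
  updated: d(CGLPU,FIZ)=40
iteration 7: select CGLPU,FIZ (d=40); attach at lengths (49/12, 5/2); label the merged cluster CFGILPUZ
final tree: (((C:25/2,(G:4,U:4):17/2):41/12,(L:5/2,P:5/2):161/12):49/12,((F:27/2,Z:27/2):4,I:35/2):5/2)
total length: 1271/12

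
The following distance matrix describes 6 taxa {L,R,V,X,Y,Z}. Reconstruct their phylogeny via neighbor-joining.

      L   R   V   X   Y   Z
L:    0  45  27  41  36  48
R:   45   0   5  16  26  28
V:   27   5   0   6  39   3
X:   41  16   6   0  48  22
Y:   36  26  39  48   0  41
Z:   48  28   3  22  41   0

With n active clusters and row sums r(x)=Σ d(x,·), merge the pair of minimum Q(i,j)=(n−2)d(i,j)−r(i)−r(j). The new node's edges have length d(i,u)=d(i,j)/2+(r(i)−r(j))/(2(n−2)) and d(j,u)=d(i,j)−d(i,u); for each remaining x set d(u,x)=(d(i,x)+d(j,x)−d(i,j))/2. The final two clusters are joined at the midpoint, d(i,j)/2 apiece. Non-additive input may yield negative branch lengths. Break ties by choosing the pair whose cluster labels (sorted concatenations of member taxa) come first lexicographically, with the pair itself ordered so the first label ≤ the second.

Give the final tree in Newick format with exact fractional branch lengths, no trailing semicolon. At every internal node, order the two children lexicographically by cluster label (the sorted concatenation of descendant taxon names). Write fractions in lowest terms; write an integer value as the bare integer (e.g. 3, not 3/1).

(((((L:151/8,Y:137/8):143/12,R:67/12):67/16,X:133/16):67/16,V:-109/16):157/32,Z:157/32)

1. join L+Y (d=36, Q=-243) ⇒ LY; edges |L|=151/8, |Y|=137/8
  updated: d(LY,R)=35/2, d(LY,V)=15, d(LY,X)=53/2, d(LY,Z)=53/2
2. join LY+R (d=35/2, Q=-199/2) ⇒ LRY; edges |LY|=143/12, |R|=67/12
  updated: d(LRY,V)=5/4, d(LRY,X)=25/2, d(LRY,Z)=37/2
3. join LRY+X (d=25/2, Q=-191/4) ⇒ LRXY; edges |LRY|=67/16, |X|=133/16
  updated: d(LRXY,V)=-21/8, d(LRXY,Z)=14
4. join LRXY+V (d=-21/8, Q=-115/8) ⇒ LRVXY; edges |LRXY|=67/16, |V|=-109/16
  updated: d(LRVXY,Z)=157/16
5. join LRVXY+Z (d=157/16) ⇒ LRVXYZ; edges |LRVXY|=157/32, |Z|=157/32
final tree: (((((L:151/8,Y:137/8):143/12,R:67/12):67/16,X:133/16):67/16,V:-109/16):157/32,Z:157/32)
total length: 1171/16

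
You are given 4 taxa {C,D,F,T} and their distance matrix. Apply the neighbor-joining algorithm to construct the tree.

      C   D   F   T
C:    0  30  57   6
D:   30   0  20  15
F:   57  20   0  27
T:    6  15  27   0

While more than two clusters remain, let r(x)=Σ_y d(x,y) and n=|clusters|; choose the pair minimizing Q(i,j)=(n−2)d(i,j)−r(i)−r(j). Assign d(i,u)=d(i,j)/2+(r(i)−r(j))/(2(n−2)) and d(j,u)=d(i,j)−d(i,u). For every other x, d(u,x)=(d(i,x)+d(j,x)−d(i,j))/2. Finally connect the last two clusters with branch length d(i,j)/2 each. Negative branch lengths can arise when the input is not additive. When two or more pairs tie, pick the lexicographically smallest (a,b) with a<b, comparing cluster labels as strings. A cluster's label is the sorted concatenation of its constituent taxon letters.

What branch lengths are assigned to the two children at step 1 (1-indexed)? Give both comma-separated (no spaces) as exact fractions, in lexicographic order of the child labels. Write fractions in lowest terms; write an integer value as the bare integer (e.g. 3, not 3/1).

57/4,-33/4

step 1: merge (C,T) at d=6, Q=-129; branch lengths C→57/4, T→-33/4; new cluster CT
  updated: d(CT,D)=39/2, d(CT,F)=39
step 2: merge (CT,D) at d=39/2, Q=-157/2; branch lengths CT→77/4, D→1/4; new cluster CDT
  updated: d(CDT,F)=79/4
step 3: merge (CDT,F) at d=79/4; branch lengths CDT→79/8, F→79/8; new cluster CDFT
final tree: (((C:57/4,T:-33/4):77/4,D:1/4):79/8,F:79/8)
total length: 181/4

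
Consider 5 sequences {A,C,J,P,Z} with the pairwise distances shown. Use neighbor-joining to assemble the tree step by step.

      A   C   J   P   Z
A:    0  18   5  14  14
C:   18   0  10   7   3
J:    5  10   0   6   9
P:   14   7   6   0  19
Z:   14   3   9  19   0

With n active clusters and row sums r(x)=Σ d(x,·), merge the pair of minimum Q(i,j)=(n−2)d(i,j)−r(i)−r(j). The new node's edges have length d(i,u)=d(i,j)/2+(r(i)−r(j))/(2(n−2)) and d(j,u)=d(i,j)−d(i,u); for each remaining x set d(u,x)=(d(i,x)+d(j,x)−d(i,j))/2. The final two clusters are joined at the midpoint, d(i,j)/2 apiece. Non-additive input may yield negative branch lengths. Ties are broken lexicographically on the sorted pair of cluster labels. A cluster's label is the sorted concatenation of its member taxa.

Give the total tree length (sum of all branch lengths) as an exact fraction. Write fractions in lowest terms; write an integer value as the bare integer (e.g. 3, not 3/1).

step 1: merge (C,Z) at d=3, Q=-74; branch lengths C→1/3, Z→8/3; new cluster CZ
  updated: d(A,CZ)=29/2, d(CZ,J)=8, d(CZ,P)=23/2
step 2: merge (A,J) at d=5, Q=-85/2; branch lengths A→49/8, J→-9/8; new cluster AJ
  updated: d(AJ,CZ)=35/4, d(AJ,P)=15/2
step 3: merge (AJ,CZ) at d=35/4, Q=-111/4; branch lengths AJ→19/8, CZ→51/8; new cluster ACJZ
  updated: d(ACJZ,P)=41/8
step 4: merge (ACJZ,P) at d=41/8; branch lengths ACJZ→41/16, P→41/16; new cluster ACJPZ
final tree: (((A:49/8,J:-9/8):19/8,(C:1/3,Z:8/3):51/8):41/16,P:41/16)
total length: 175/8

175/8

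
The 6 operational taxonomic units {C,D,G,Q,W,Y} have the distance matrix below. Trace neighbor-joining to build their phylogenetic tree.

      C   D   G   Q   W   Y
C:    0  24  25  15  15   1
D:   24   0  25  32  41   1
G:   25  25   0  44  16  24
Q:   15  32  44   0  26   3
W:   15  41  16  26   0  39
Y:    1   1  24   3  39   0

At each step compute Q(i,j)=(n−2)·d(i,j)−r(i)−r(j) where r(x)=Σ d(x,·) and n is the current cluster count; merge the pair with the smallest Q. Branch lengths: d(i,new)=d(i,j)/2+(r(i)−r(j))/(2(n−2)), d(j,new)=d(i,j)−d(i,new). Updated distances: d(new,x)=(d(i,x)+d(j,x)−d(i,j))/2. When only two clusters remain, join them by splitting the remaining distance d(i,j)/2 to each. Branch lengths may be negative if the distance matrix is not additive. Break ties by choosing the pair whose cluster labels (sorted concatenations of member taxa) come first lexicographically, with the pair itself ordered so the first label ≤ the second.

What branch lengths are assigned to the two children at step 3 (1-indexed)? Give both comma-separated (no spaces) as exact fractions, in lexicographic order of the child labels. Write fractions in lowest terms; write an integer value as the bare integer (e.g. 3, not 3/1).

iteration 1: select G,W (d=16, Q=-207); attach at lengths (61/8, 67/8); label the merged cluster GW
  updated: d(C,GW)=12, d(D,GW)=25, d(GW,Q)=27, d(GW,Y)=47/2
iteration 2: select D,Y (d=1, Q=-215/2); attach at lengths (113/12, -101/12); label the merged cluster DY
  updated: d(C,DY)=12, d(DY,GW)=95/4, d(DY,Q)=17
iteration 3: select C,GW (d=12, Q=-311/4); attach at lengths (1/16, 191/16); label the merged cluster CGW
  updated: d(CGW,DY)=95/8, d(CGW,Q)=15
iteration 4: select CGW,DY (d=95/8, Q=-351/8); attach at lengths (79/16, 111/16); label the merged cluster CDGWY
  updated: d(CDGWY,Q)=161/16
iteration 5: select CDGWY,Q (d=161/16); attach at lengths (161/32, 161/32); label the merged cluster CDGQWY
final tree: (((C:1/16,(G:61/8,W:67/8):191/16):79/16,(D:113/12,Y:-101/12):111/16):161/32,Q:161/32)
total length: 815/16

1/16,191/16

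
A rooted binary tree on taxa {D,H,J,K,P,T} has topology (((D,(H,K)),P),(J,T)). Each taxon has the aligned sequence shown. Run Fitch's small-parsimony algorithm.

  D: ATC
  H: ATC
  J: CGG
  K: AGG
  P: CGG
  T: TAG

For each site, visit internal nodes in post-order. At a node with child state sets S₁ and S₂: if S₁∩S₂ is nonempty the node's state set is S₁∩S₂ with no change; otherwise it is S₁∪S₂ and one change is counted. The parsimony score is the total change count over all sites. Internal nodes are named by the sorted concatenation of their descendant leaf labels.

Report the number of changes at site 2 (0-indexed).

site 0, node HK: H={A} ∩ K={A} → {A} (+0)
site 0, node DHK: D={A} ∩ HK={A} → {A} (+0)
site 0, node DHKP: DHK={A} ∪ P={C} → {A,C} (+1)
site 0, node JT: J={C} ∪ T={T} → {C,T} (+1)
site 0, node DHJKPT: DHKP={A,C} ∩ JT={C,T} → {C} (+0)
site 1, node HK: H={T} ∪ K={G} → {G,T} (+1)
site 1, node DHK: D={T} ∩ HK={G,T} → {T} (+0)
site 1, node DHKP: DHK={T} ∪ P={G} → {G,T} (+1)
site 1, node JT: J={G} ∪ T={A} → {A,G} (+1)
site 1, node DHJKPT: DHKP={G,T} ∩ JT={A,G} → {G} (+0)
site 2, node HK: H={C} ∪ K={G} → {C,G} (+1)
site 2, node DHK: D={C} ∩ HK={C,G} → {C} (+0)
site 2, node DHKP: DHK={C} ∪ P={G} → {C,G} (+1)
site 2, node JT: J={G} ∩ T={G} → {G} (+0)
site 2, node DHJKPT: DHKP={C,G} ∩ JT={G} → {G} (+0)
per-site changes: [2, 3, 2]; total = 7

2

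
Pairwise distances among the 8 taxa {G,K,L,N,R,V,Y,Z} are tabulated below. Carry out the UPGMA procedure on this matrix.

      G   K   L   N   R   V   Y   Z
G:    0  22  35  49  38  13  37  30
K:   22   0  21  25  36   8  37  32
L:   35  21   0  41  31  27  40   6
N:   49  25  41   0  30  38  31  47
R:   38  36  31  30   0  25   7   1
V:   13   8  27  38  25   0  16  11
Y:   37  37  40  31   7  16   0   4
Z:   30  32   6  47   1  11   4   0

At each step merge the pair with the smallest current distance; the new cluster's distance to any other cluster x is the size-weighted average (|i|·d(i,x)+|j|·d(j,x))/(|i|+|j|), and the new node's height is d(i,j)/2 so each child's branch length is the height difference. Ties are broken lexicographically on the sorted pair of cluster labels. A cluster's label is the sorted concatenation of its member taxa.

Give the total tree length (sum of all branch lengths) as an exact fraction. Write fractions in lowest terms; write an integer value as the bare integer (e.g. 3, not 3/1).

step 1: merge (R,Z) at d=1; branch lengths R→1/2, Z→1/2; new cluster RZ
  updated: d(G,RZ)=34, d(K,RZ)=34, d(L,RZ)=37/2, d(N,RZ)=77/2, d(RZ,V)=18, d(RZ,Y)=11/2
step 2: merge (RZ,Y) at d=11/2; branch lengths RZ→9/4, Y→11/4; new cluster RYZ
  updated: d(G,RYZ)=35, d(K,RYZ)=35, d(L,RYZ)=77/3, d(N,RYZ)=36, d(RYZ,V)=52/3
step 3: merge (K,V) at d=8; branch lengths K→4, V→4; new cluster KV
  updated: d(G,KV)=35/2, d(KV,L)=24, d(KV,N)=63/2, d(KV,RYZ)=157/6
step 4: merge (G,KV) at d=35/2; branch lengths G→35/4, KV→19/4; new cluster GKV
  updated: d(GKV,L)=83/3, d(GKV,N)=112/3, d(GKV,RYZ)=262/9
step 5: merge (L,RYZ) at d=77/3; branch lengths L→77/6, RYZ→121/12; new cluster LRYZ
  updated: d(GKV,LRYZ)=115/4, d(LRYZ,N)=149/4
step 6: merge (GKV,LRYZ) at d=115/4; branch lengths GKV→45/8, LRYZ→37/24; new cluster GKLRVYZ
  updated: d(GKLRVYZ,N)=261/7
step 7: merge (GKLRVYZ,N) at d=261/7; branch lengths GKLRVYZ→239/56, N→261/14; new cluster GKLNRVYZ
final tree: (((G:35/4,(K:4,V:4):19/4):45/8,(L:77/6,((R:1/2,Z:1/2):9/4,Y:11/4):121/12):37/24):239/56,N:261/14)
total length: 13523/168

13523/168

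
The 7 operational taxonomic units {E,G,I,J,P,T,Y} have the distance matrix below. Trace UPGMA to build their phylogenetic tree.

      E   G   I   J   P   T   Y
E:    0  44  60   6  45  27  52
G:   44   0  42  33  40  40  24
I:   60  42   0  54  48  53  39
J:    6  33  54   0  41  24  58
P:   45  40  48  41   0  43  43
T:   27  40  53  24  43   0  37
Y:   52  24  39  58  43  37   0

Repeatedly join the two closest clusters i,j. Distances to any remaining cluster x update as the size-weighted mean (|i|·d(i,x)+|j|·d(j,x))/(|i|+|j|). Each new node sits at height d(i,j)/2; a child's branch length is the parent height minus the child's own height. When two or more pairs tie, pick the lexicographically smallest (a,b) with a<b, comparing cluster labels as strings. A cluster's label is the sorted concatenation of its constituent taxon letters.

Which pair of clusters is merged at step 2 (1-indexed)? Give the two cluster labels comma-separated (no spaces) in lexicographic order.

iteration 1: select E,J (d=6); attach at lengths (3, 3); label the merged cluster EJ
  updated: d(EJ,G)=77/2, d(EJ,I)=57, d(EJ,P)=43, d(EJ,T)=51/2, d(EJ,Y)=55
iteration 2: select G,Y (d=24); attach at lengths (12, 12); label the merged cluster GY
  updated: d(EJ,GY)=187/4, d(GY,I)=81/2, d(GY,P)=83/2, d(GY,T)=77/2
iteration 3: select EJ,T (d=51/2); attach at lengths (39/4, 51/4); label the merged cluster EJT
  updated: d(EJT,GY)=44, d(EJT,I)=167/3, d(EJT,P)=43
iteration 4: select GY,I (d=81/2); attach at lengths (33/4, 81/4); label the merged cluster GIY
  updated: d(EJT,GIY)=431/9, d(GIY,P)=131/3
iteration 5: select EJT,P (d=43); attach at lengths (35/4, 43/2); label the merged cluster EJPT
  updated: d(EJPT,GIY)=281/6
iteration 6: select EJPT,GIY (d=281/6); attach at lengths (23/12, 19/6); label the merged cluster EGIJPTY
final tree: ((((E:3,J:3):39/4,T:51/4):35/4,P:43/2):23/12,((G:12,Y:12):33/4,I:81/4):19/6)
total length: 349/3

G,Y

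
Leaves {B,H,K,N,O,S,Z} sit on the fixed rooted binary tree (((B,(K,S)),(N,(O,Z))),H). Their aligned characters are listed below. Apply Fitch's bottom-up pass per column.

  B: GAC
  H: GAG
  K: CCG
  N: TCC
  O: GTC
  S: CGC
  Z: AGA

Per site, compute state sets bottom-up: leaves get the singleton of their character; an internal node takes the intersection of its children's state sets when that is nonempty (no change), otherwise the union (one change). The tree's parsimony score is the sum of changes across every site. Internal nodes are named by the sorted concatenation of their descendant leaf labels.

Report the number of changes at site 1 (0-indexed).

site 0, node KS: K={C} ∩ S={C} → {C} (+0)
site 0, node BKS: B={G} ∪ KS={C} → {C,G} (+1)
site 0, node OZ: O={G} ∪ Z={A} → {A,G} (+1)
site 0, node NOZ: N={T} ∪ OZ={A,G} → {A,G,T} (+1)
site 0, node BKNOSZ: BKS={C,G} ∩ NOZ={A,G,T} → {G} (+0)
site 0, node BHKNOSZ: BKNOSZ={G} ∩ H={G} → {G} (+0)
site 1, node KS: K={C} ∪ S={G} → {C,G} (+1)
site 1, node BKS: B={A} ∪ KS={C,G} → {A,C,G} (+1)
site 1, node OZ: O={T} ∪ Z={G} → {G,T} (+1)
site 1, node NOZ: N={C} ∪ OZ={G,T} → {C,G,T} (+1)
site 1, node BKNOSZ: BKS={A,C,G} ∩ NOZ={C,G,T} → {C,G} (+0)
site 1, node BHKNOSZ: BKNOSZ={C,G} ∪ H={A} → {A,C,G} (+1)
site 2, node KS: K={G} ∪ S={C} → {C,G} (+1)
site 2, node BKS: B={C} ∩ KS={C,G} → {C} (+0)
site 2, node OZ: O={C} ∪ Z={A} → {A,C} (+1)
site 2, node NOZ: N={C} ∩ OZ={A,C} → {C} (+0)
site 2, node BKNOSZ: BKS={C} ∩ NOZ={C} → {C} (+0)
site 2, node BHKNOSZ: BKNOSZ={C} ∪ H={G} → {C,G} (+1)
per-site changes: [3, 5, 3]; total = 11

5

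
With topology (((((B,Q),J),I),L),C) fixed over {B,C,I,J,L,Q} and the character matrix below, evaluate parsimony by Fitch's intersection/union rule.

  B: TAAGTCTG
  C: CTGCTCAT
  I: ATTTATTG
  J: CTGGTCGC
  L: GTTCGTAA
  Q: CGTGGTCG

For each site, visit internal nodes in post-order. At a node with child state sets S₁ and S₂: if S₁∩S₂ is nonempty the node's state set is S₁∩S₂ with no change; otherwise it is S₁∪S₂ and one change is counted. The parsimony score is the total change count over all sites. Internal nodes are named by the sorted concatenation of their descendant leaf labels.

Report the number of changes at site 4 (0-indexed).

site 0, node BQ: B={T} ∪ Q={C} → {C,T} (+1)
site 0, node BJQ: BQ={C,T} ∩ J={C} → {C} (+0)
site 0, node BIJQ: BJQ={C} ∪ I={A} → {A,C} (+1)
site 0, node BIJLQ: BIJQ={A,C} ∪ L={G} → {A,C,G} (+1)
site 0, node BCIJLQ: BIJLQ={A,C,G} ∩ C={C} → {C} (+0)
site 1, node BQ: B={A} ∪ Q={G} → {A,G} (+1)
site 1, node BJQ: BQ={A,G} ∪ J={T} → {A,G,T} (+1)
site 1, node BIJQ: BJQ={A,G,T} ∩ I={T} → {T} (+0)
site 1, node BIJLQ: BIJQ={T} ∩ L={T} → {T} (+0)
site 1, node BCIJLQ: BIJLQ={T} ∩ C={T} → {T} (+0)
site 2, node BQ: B={A} ∪ Q={T} → {A,T} (+1)
site 2, node BJQ: BQ={A,T} ∪ J={G} → {A,G,T} (+1)
site 2, node BIJQ: BJQ={A,G,T} ∩ I={T} → {T} (+0)
site 2, node BIJLQ: BIJQ={T} ∩ L={T} → {T} (+0)
site 2, node BCIJLQ: BIJLQ={T} ∪ C={G} → {G,T} (+1)
site 3, node BQ: B={G} ∩ Q={G} → {G} (+0)
site 3, node BJQ: BQ={G} ∩ J={G} → {G} (+0)
site 3, node BIJQ: BJQ={G} ∪ I={T} → {G,T} (+1)
site 3, node BIJLQ: BIJQ={G,T} ∪ L={C} → {C,G,T} (+1)
site 3, node BCIJLQ: BIJLQ={C,G,T} ∩ C={C} → {C} (+0)
site 4, node BQ: B={T} ∪ Q={G} → {G,T} (+1)
site 4, node BJQ: BQ={G,T} ∩ J={T} → {T} (+0)
site 4, node BIJQ: BJQ={T} ∪ I={A} → {A,T} (+1)
site 4, node BIJLQ: BIJQ={A,T} ∪ L={G} → {A,G,T} (+1)
site 4, node BCIJLQ: BIJLQ={A,G,T} ∩ C={T} → {T} (+0)
site 5, node BQ: B={C} ∪ Q={T} → {C,T} (+1)
site 5, node BJQ: BQ={C,T} ∩ J={C} → {C} (+0)
site 5, node BIJQ: BJQ={C} ∪ I={T} → {C,T} (+1)
site 5, node BIJLQ: BIJQ={C,T} ∩ L={T} → {T} (+0)
site 5, node BCIJLQ: BIJLQ={T} ∪ C={C} → {C,T} (+1)
site 6, node BQ: B={T} ∪ Q={C} → {C,T} (+1)
site 6, node BJQ: BQ={C,T} ∪ J={G} → {C,G,T} (+1)
site 6, node BIJQ: BJQ={C,G,T} ∩ I={T} → {T} (+0)
site 6, node BIJLQ: BIJQ={T} ∪ L={A} → {A,T} (+1)
site 6, node BCIJLQ: BIJLQ={A,T} ∩ C={A} → {A} (+0)
site 7, node BQ: B={G} ∩ Q={G} → {G} (+0)
site 7, node BJQ: BQ={G} ∪ J={C} → {C,G} (+1)
site 7, node BIJQ: BJQ={C,G} ∩ I={G} → {G} (+0)
site 7, node BIJLQ: BIJQ={G} ∪ L={A} → {A,G} (+1)
site 7, node BCIJLQ: BIJLQ={A,G} ∪ C={T} → {A,G,T} (+1)
per-site changes: [3, 2, 3, 2, 3, 3, 3, 3]; total = 22

3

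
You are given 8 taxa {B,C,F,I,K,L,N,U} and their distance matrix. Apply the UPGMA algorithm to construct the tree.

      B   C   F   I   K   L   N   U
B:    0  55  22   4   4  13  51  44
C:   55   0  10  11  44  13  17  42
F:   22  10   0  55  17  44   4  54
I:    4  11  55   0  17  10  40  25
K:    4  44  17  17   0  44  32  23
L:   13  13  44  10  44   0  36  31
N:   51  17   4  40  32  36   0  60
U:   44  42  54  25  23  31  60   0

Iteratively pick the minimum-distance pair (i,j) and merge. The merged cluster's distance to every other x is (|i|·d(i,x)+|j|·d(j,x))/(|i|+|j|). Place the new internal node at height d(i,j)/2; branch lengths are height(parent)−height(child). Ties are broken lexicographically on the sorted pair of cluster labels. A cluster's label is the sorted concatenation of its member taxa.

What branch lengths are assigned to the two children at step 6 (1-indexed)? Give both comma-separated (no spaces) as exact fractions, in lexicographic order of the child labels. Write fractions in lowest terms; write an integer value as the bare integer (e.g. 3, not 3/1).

step 1: merge (B,I) at d=4; branch lengths B→2, I→2; new cluster BI
  updated: d(BI,C)=33, d(BI,F)=77/2, d(BI,K)=21/2, d(BI,L)=23/2, d(BI,N)=91/2, d(BI,U)=69/2
step 2: merge (F,N) at d=4; branch lengths F→2, N→2; new cluster FN
  updated: d(BI,FN)=42, d(C,FN)=27/2, d(FN,K)=49/2, d(FN,L)=40, d(FN,U)=57
step 3: merge (BI,K) at d=21/2; branch lengths BI→13/4, K→21/4; new cluster BIK
  updated: d(BIK,C)=110/3, d(BIK,FN)=217/6, d(BIK,L)=67/3, d(BIK,U)=92/3
step 4: merge (C,L) at d=13; branch lengths C→13/2, L→13/2; new cluster CL
  updated: d(BIK,CL)=59/2, d(CL,FN)=107/4, d(CL,U)=73/2
step 5: merge (CL,FN) at d=107/4; branch lengths CL→55/8, FN→91/8; new cluster CFLN
  updated: d(BIK,CFLN)=197/6, d(CFLN,U)=187/4
step 6: merge (BIK,U) at d=92/3; branch lengths BIK→121/12, U→46/3; new cluster BIKU
  updated: d(BIKU,CFLN)=581/16
step 7: merge (BIKU,CFLN) at d=581/16; branch lengths BIKU→271/96, CFLN→153/32; new cluster BCFIKLNU
final tree: ((((B:2,I:2):13/4,K:21/4):121/12,U:46/3):271/96,((C:13/2,L:13/2):55/8,(F:2,N:2):91/8):153/32)
total length: 3877/48

121/12,46/3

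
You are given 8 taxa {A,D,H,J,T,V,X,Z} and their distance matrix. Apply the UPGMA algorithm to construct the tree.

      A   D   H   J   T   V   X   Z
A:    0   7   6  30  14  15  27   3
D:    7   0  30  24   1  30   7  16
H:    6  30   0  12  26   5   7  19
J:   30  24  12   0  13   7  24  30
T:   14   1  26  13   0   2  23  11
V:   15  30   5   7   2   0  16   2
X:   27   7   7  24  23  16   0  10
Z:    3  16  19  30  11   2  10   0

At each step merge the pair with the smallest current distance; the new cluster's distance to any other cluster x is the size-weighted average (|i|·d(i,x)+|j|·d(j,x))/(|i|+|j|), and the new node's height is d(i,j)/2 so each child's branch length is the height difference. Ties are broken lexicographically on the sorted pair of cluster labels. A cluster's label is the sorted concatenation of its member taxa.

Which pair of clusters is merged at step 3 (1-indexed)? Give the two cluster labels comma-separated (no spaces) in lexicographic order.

step 1: merge (D,T) at d=1; branch lengths D→1/2, T→1/2; new cluster DT
  updated: d(A,DT)=21/2, d(DT,H)=28, d(DT,J)=37/2, d(DT,V)=16, d(DT,X)=15, d(DT,Z)=27/2
step 2: merge (V,Z) at d=2; branch lengths V→1, Z→1; new cluster VZ
  updated: d(A,VZ)=9, d(DT,VZ)=59/4, d(H,VZ)=12, d(J,VZ)=37/2, d(VZ,X)=13
step 3: merge (A,H) at d=6; branch lengths A→3, H→3; new cluster AH
  updated: d(AH,DT)=77/4, d(AH,J)=21, d(AH,VZ)=21/2, d(AH,X)=17
step 4: merge (AH,VZ) at d=21/2; branch lengths AH→9/4, VZ→17/4; new cluster AHVZ
  updated: d(AHVZ,DT)=17, d(AHVZ,J)=79/4, d(AHVZ,X)=15
step 5: merge (AHVZ,X) at d=15; branch lengths AHVZ→9/4, X→15/2; new cluster AHVXZ
  updated: d(AHVXZ,DT)=83/5, d(AHVXZ,J)=103/5
step 6: merge (AHVXZ,DT) at d=83/5; branch lengths AHVXZ→4/5, DT→39/5; new cluster ADHTVXZ
  updated: d(ADHTVXZ,J)=20
step 7: merge (ADHTVXZ,J) at d=20; branch lengths ADHTVXZ→17/10, J→10; new cluster ADHJTVXZ
final tree: (((((A:3,H:3):9/4,(V:1,Z:1):17/4):9/4,X:15/2):4/5,(D:1/2,T:1/2):39/5):17/10,J:10)
total length: 911/20

A,H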